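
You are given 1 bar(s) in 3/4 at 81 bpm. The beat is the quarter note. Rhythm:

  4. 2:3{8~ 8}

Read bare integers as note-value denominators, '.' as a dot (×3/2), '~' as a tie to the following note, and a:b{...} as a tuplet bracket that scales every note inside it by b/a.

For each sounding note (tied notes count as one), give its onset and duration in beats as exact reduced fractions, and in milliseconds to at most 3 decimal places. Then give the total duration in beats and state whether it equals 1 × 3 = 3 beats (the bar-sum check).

1) 0.0ms=0b +1111.111ms=3/2b
2) 1111.111ms=3/2b +1111.111ms=3/2b
Σ=3b of 3 (81bpm 3/4) — PASS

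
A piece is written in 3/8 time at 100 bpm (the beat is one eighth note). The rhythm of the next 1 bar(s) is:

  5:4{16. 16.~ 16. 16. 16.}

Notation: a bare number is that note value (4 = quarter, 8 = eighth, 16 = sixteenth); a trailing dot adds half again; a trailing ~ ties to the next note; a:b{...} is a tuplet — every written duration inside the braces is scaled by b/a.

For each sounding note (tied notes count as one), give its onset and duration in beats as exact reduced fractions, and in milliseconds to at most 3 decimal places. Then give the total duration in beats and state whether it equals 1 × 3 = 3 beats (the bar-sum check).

1) 0.0ms=0b +360.0ms=3/5b
2) 360.0ms=3/5b +720.0ms=6/5b
3) 1080.0ms=9/5b +360.0ms=3/5b
4) 1440.0ms=12/5b +360.0ms=3/5b
Σ=3b of 3 (100bpm 3/8) — PASS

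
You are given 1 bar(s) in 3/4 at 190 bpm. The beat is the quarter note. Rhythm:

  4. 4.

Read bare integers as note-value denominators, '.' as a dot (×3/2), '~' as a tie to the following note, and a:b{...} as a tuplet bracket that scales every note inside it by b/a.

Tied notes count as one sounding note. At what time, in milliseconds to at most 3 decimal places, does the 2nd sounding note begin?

1. 0.0ms @ 0 + 473.684ms (3/2)
2. 473.684ms @ 3/2 + 473.684ms (3/2)

note 2 onset = 3/2b = 473.684ms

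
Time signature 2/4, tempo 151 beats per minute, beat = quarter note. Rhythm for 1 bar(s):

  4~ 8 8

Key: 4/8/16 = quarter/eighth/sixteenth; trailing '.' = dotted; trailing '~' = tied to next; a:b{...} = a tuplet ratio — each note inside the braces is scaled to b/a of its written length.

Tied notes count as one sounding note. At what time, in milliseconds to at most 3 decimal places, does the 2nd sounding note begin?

note 2 onset = 3/2b = 596.026ms

1. 0.0ms @ 0 + 596.026ms (3/2)
2. 596.026ms @ 3/2 + 198.675ms (1/2)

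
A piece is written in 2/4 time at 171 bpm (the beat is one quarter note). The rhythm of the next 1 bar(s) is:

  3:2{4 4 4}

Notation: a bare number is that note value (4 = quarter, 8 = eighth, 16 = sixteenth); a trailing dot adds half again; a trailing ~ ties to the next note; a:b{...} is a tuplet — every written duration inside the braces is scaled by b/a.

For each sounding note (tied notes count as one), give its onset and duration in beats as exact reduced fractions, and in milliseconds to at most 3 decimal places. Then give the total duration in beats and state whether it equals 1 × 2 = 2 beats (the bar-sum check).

1) 0.0ms=0b +233.918ms=2/3b
2) 233.918ms=2/3b +233.918ms=2/3b
3) 467.836ms=4/3b +233.918ms=2/3b
Σ=2b of 2 (171bpm 2/4) — PASS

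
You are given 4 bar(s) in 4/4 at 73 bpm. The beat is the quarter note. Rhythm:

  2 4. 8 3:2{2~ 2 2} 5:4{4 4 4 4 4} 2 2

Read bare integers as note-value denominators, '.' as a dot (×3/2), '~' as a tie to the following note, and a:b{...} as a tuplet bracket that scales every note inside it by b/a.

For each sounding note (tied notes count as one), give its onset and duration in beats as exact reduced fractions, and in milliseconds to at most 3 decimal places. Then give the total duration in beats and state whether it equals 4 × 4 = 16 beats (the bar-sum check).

1) 0.0ms=0b +1643.836ms=2b
2) 1643.836ms=2b +1232.877ms=3/2b
3) 2876.712ms=7/2b +410.959ms=1/2b
4) 3287.671ms=4b +2191.781ms=8/3b
5) 5479.452ms=20/3b +1095.89ms=4/3b
6) 6575.342ms=8b +657.534ms=4/5b
7) 7232.877ms=44/5b +657.534ms=4/5b
8) 7890.411ms=48/5b +657.534ms=4/5b
9) 8547.945ms=52/5b +657.534ms=4/5b
10) 9205.479ms=56/5b +657.534ms=4/5b
11) 9863.014ms=12b +1643.836ms=2b
12) 11506.849ms=14b +1643.836ms=2b
Σ=16b of 16 (73bpm 4/4) — PASS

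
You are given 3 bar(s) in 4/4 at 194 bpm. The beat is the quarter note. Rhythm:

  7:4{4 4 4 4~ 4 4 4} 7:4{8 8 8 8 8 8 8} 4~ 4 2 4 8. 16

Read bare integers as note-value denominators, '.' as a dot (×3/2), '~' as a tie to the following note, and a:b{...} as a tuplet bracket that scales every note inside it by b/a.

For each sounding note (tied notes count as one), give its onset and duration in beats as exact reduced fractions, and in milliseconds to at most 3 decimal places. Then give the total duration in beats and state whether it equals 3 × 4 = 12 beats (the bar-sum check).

1) 0.0ms=0b +176.73ms=4/7b
2) 176.73ms=4/7b +176.73ms=4/7b
3) 353.461ms=8/7b +176.73ms=4/7b
4) 530.191ms=12/7b +353.461ms=8/7b
5) 883.652ms=20/7b +176.73ms=4/7b
6) 1060.383ms=24/7b +176.73ms=4/7b
7) 1237.113ms=4b +88.365ms=2/7b
8) 1325.479ms=30/7b +88.365ms=2/7b
9) 1413.844ms=32/7b +88.365ms=2/7b
10) 1502.209ms=34/7b +88.365ms=2/7b
11) 1590.574ms=36/7b +88.365ms=2/7b
12) 1678.94ms=38/7b +88.365ms=2/7b
13) 1767.305ms=40/7b +88.365ms=2/7b
14) 1855.67ms=6b +618.557ms=2b
15) 2474.227ms=8b +618.557ms=2b
16) 3092.784ms=10b +309.278ms=1b
17) 3402.062ms=11b +231.959ms=3/4b
18) 3634.021ms=47/4b +77.32ms=1/4b
Σ=12b of 12 (194bpm 4/4) — PASS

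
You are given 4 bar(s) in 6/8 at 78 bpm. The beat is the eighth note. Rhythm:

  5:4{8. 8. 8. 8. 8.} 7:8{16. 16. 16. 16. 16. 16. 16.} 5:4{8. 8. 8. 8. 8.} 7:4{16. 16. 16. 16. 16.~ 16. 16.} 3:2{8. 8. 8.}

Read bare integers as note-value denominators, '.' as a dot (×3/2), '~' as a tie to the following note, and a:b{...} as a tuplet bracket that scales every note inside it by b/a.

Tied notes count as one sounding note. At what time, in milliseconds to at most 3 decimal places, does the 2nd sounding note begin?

1. 0.0ms @ 0 + 923.077ms (6/5)
2. 923.077ms @ 6/5 + 923.077ms (6/5)
3. 1846.154ms @ 12/5 + 923.077ms (6/5)
4. 2769.231ms @ 18/5 + 923.077ms (6/5)
5. 3692.308ms @ 24/5 + 923.077ms (6/5)
6. 4615.385ms @ 6 + 659.341ms (6/7)
7. 5274.725ms @ 48/7 + 659.341ms (6/7)
8. 5934.066ms @ 54/7 + 659.341ms (6/7)
9. 6593.407ms @ 60/7 + 659.341ms (6/7)
10. 7252.747ms @ 66/7 + 659.341ms (6/7)
11. 7912.088ms @ 72/7 + 659.341ms (6/7)
12. 8571.429ms @ 78/7 + 659.341ms (6/7)
13. 9230.769ms @ 12 + 923.077ms (6/5)
14. 10153.846ms @ 66/5 + 923.077ms (6/5)
15. 11076.923ms @ 72/5 + 923.077ms (6/5)
16. 12000.0ms @ 78/5 + 923.077ms (6/5)
17. 12923.077ms @ 84/5 + 923.077ms (6/5)
18. 13846.154ms @ 18 + 329.67ms (3/7)
19. 14175.824ms @ 129/7 + 329.67ms (3/7)
20. 14505.495ms @ 132/7 + 329.67ms (3/7)
21. 14835.165ms @ 135/7 + 329.67ms (3/7)
22. 15164.835ms @ 138/7 + 659.341ms (6/7)
23. 15824.176ms @ 144/7 + 329.67ms (3/7)
24. 16153.846ms @ 21 + 769.231ms (1)
25. 16923.077ms @ 22 + 769.231ms (1)
26. 17692.308ms @ 23 + 769.231ms (1)

note 2 onset = 6/5b = 923.077ms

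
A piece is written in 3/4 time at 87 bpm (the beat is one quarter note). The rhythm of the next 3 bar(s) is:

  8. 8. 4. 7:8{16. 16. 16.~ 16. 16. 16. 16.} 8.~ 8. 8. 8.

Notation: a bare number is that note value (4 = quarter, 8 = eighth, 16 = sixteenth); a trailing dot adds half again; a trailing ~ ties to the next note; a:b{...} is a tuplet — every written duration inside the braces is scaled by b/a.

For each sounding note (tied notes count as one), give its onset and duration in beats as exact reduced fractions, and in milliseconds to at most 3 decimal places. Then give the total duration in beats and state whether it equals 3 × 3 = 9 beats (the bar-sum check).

1) 0.0ms=0b +517.241ms=3/4b
2) 517.241ms=3/4b +517.241ms=3/4b
3) 1034.483ms=3/2b +1034.483ms=3/2b
4) 2068.966ms=3b +295.567ms=3/7b
5) 2364.532ms=24/7b +295.567ms=3/7b
6) 2660.099ms=27/7b +591.133ms=6/7b
7) 3251.232ms=33/7b +295.567ms=3/7b
8) 3546.798ms=36/7b +295.567ms=3/7b
9) 3842.365ms=39/7b +295.567ms=3/7b
10) 4137.931ms=6b +1034.483ms=3/2b
11) 5172.414ms=15/2b +517.241ms=3/4b
12) 5689.655ms=33/4b +517.241ms=3/4b
Σ=9b of 9 (87bpm 3/4) — PASS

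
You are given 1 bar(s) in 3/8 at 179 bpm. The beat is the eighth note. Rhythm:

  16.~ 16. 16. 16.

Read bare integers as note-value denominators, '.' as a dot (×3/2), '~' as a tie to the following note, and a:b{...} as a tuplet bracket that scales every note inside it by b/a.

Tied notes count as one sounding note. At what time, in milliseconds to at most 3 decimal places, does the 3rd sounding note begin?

1. 0.0ms @ 0 + 502.793ms (3/2)
2. 502.793ms @ 3/2 + 251.397ms (3/4)
3. 754.19ms @ 9/4 + 251.397ms (3/4)

note 3 onset = 9/4b = 754.19ms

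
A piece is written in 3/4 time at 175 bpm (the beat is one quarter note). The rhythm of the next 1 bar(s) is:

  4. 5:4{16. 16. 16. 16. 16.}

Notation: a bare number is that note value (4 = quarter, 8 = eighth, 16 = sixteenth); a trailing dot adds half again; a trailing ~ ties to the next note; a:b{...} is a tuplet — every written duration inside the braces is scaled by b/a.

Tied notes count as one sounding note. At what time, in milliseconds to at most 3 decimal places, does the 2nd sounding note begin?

1. 0.0ms @ 0 + 514.286ms (3/2)
2. 514.286ms @ 3/2 + 102.857ms (3/10)
3. 617.143ms @ 9/5 + 102.857ms (3/10)
4. 720.0ms @ 21/10 + 102.857ms (3/10)
5. 822.857ms @ 12/5 + 102.857ms (3/10)
6. 925.714ms @ 27/10 + 102.857ms (3/10)

note 2 onset = 3/2b = 514.286ms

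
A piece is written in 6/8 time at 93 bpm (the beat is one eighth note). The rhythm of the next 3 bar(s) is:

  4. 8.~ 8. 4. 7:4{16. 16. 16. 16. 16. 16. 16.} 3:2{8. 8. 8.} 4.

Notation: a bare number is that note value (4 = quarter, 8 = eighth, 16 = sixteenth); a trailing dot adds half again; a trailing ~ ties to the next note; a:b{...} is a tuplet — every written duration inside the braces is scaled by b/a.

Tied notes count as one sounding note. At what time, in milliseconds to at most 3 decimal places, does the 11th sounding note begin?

1. 0.0ms @ 0 + 1935.484ms (3)
2. 1935.484ms @ 3 + 1935.484ms (3)
3. 3870.968ms @ 6 + 1935.484ms (3)
4. 5806.452ms @ 9 + 276.498ms (3/7)
5. 6082.949ms @ 66/7 + 276.498ms (3/7)
6. 6359.447ms @ 69/7 + 276.498ms (3/7)
7. 6635.945ms @ 72/7 + 276.498ms (3/7)
8. 6912.442ms @ 75/7 + 276.498ms (3/7)
9. 7188.94ms @ 78/7 + 276.498ms (3/7)
10. 7465.438ms @ 81/7 + 276.498ms (3/7)
11. 7741.935ms @ 12 + 645.161ms (1)
12. 8387.097ms @ 13 + 645.161ms (1)
13. 9032.258ms @ 14 + 645.161ms (1)
14. 9677.419ms @ 15 + 1935.484ms (3)

note 11 onset = 12b = 7741.935ms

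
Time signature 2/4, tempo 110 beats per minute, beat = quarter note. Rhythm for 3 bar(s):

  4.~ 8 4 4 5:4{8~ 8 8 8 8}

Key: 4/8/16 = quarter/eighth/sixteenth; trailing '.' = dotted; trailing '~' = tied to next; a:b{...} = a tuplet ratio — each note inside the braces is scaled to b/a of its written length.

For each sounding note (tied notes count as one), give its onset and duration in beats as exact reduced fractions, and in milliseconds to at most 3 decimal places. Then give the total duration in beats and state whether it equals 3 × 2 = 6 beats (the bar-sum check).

1) 0.0ms=0b +1090.909ms=2b
2) 1090.909ms=2b +545.455ms=1b
3) 1636.364ms=3b +545.455ms=1b
4) 2181.818ms=4b +436.364ms=4/5b
5) 2618.182ms=24/5b +218.182ms=2/5b
6) 2836.364ms=26/5b +218.182ms=2/5b
7) 3054.545ms=28/5b +218.182ms=2/5b
Σ=6b of 6 (110bpm 2/4) — PASS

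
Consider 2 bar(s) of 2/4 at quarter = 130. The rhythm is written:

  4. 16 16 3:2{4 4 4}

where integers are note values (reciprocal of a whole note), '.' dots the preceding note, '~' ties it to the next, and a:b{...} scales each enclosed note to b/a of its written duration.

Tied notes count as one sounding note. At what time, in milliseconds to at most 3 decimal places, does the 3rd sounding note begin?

note 3 onset = 7/4b = 807.692ms

1. 0.0ms @ 0 + 692.308ms (3/2)
2. 692.308ms @ 3/2 + 115.385ms (1/4)
3. 807.692ms @ 7/4 + 115.385ms (1/4)
4. 923.077ms @ 2 + 307.692ms (2/3)
5. 1230.769ms @ 8/3 + 307.692ms (2/3)
6. 1538.462ms @ 10/3 + 307.692ms (2/3)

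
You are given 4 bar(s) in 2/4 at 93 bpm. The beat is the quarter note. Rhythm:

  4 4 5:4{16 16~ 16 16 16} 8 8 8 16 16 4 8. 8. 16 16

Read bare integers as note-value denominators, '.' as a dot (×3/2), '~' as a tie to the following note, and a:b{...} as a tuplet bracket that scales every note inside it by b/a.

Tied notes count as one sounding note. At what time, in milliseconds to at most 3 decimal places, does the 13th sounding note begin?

note 13 onset = 6b = 3870.968ms

1. 0.0ms @ 0 + 645.161ms (1)
2. 645.161ms @ 1 + 645.161ms (1)
3. 1290.323ms @ 2 + 129.032ms (1/5)
4. 1419.355ms @ 11/5 + 258.065ms (2/5)
5. 1677.419ms @ 13/5 + 129.032ms (1/5)
6. 1806.452ms @ 14/5 + 129.032ms (1/5)
7. 1935.484ms @ 3 + 322.581ms (1/2)
8. 2258.065ms @ 7/2 + 322.581ms (1/2)
9. 2580.645ms @ 4 + 322.581ms (1/2)
10. 2903.226ms @ 9/2 + 161.29ms (1/4)
11. 3064.516ms @ 19/4 + 161.29ms (1/4)
12. 3225.806ms @ 5 + 645.161ms (1)
13. 3870.968ms @ 6 + 483.871ms (3/4)
14. 4354.839ms @ 27/4 + 483.871ms (3/4)
15. 4838.71ms @ 15/2 + 161.29ms (1/4)
16. 5000.0ms @ 31/4 + 161.29ms (1/4)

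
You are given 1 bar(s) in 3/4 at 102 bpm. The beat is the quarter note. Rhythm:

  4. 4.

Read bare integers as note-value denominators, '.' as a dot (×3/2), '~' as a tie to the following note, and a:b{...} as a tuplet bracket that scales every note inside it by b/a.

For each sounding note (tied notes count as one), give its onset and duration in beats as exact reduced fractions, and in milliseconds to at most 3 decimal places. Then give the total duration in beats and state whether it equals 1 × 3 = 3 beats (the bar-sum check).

1) 0.0ms=0b +882.353ms=3/2b
2) 882.353ms=3/2b +882.353ms=3/2b
Σ=3b of 3 (102bpm 3/4) — PASS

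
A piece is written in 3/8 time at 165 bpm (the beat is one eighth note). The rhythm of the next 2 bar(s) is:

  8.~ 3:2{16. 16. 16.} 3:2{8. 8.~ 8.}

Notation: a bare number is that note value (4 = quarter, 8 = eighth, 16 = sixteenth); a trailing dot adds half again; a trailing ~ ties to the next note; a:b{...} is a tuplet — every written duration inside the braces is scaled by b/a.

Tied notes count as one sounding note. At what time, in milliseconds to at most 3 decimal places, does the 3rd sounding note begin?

1. 0.0ms @ 0 + 727.273ms (2)
2. 727.273ms @ 2 + 181.818ms (1/2)
3. 909.091ms @ 5/2 + 181.818ms (1/2)
4. 1090.909ms @ 3 + 363.636ms (1)
5. 1454.545ms @ 4 + 727.273ms (2)

note 3 onset = 5/2b = 909.091ms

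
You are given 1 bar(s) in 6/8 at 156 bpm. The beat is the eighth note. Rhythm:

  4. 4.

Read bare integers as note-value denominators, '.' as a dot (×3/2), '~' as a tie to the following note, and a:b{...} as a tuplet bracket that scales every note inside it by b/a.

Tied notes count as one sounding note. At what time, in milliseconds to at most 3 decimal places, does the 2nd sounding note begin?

1. 0.0ms @ 0 + 1153.846ms (3)
2. 1153.846ms @ 3 + 1153.846ms (3)

note 2 onset = 3b = 1153.846ms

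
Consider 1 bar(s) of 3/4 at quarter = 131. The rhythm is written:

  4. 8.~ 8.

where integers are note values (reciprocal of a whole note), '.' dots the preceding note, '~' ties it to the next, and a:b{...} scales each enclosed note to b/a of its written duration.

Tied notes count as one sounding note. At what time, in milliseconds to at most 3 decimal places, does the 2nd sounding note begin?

note 2 onset = 3/2b = 687.023ms

1. 0.0ms @ 0 + 687.023ms (3/2)
2. 687.023ms @ 3/2 + 687.023ms (3/2)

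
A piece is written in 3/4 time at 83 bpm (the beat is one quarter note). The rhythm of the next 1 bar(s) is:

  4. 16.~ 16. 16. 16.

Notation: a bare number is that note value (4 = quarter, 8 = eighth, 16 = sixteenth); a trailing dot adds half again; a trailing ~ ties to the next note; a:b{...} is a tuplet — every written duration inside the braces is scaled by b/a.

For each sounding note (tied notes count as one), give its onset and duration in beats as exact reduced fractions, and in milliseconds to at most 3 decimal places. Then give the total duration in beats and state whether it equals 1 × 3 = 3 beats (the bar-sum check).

1) 0.0ms=0b +1084.337ms=3/2b
2) 1084.337ms=3/2b +542.169ms=3/4b
3) 1626.506ms=9/4b +271.084ms=3/8b
4) 1897.59ms=21/8b +271.084ms=3/8b
Σ=3b of 3 (83bpm 3/4) — PASS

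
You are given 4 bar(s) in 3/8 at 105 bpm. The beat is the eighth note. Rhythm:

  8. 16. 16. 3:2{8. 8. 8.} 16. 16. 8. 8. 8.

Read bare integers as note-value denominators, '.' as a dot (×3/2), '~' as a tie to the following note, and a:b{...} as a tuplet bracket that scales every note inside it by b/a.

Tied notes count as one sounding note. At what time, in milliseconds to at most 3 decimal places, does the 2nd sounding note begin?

note 2 onset = 3/2b = 857.143ms

1. 0.0ms @ 0 + 857.143ms (3/2)
2. 857.143ms @ 3/2 + 428.571ms (3/4)
3. 1285.714ms @ 9/4 + 428.571ms (3/4)
4. 1714.286ms @ 3 + 571.429ms (1)
5. 2285.714ms @ 4 + 571.429ms (1)
6. 2857.143ms @ 5 + 571.429ms (1)
7. 3428.571ms @ 6 + 428.571ms (3/4)
8. 3857.143ms @ 27/4 + 428.571ms (3/4)
9. 4285.714ms @ 15/2 + 857.143ms (3/2)
10. 5142.857ms @ 9 + 857.143ms (3/2)
11. 6000.0ms @ 21/2 + 857.143ms (3/2)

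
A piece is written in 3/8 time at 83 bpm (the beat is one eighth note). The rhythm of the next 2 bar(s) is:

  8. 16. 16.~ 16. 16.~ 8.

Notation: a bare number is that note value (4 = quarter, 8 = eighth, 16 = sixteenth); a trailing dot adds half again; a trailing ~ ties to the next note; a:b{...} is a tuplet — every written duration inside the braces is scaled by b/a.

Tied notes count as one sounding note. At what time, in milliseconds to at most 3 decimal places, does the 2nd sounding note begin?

1. 0.0ms @ 0 + 1084.337ms (3/2)
2. 1084.337ms @ 3/2 + 542.169ms (3/4)
3. 1626.506ms @ 9/4 + 1084.337ms (3/2)
4. 2710.843ms @ 15/4 + 1626.506ms (9/4)

note 2 onset = 3/2b = 1084.337ms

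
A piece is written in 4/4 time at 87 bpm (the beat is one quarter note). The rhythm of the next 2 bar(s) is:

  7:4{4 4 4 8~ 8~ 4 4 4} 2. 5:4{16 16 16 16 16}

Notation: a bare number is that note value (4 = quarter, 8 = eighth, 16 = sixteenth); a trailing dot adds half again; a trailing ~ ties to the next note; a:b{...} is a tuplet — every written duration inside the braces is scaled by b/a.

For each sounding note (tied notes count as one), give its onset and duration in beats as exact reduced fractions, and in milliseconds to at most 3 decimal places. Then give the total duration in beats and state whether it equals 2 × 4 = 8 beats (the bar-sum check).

1) 0.0ms=0b +394.089ms=4/7b
2) 394.089ms=4/7b +394.089ms=4/7b
3) 788.177ms=8/7b +394.089ms=4/7b
4) 1182.266ms=12/7b +788.177ms=8/7b
5) 1970.443ms=20/7b +394.089ms=4/7b
6) 2364.532ms=24/7b +394.089ms=4/7b
7) 2758.621ms=4b +2068.966ms=3b
8) 4827.586ms=7b +137.931ms=1/5b
9) 4965.517ms=36/5b +137.931ms=1/5b
10) 5103.448ms=37/5b +137.931ms=1/5b
11) 5241.379ms=38/5b +137.931ms=1/5b
12) 5379.31ms=39/5b +137.931ms=1/5b
Σ=8b of 8 (87bpm 4/4) — PASS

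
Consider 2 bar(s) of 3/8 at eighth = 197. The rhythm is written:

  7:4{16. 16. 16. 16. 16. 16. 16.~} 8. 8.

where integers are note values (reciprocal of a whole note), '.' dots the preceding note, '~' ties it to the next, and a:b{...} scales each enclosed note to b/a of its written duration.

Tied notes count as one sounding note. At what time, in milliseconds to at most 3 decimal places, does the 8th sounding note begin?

1. 0.0ms @ 0 + 130.529ms (3/7)
2. 130.529ms @ 3/7 + 130.529ms (3/7)
3. 261.059ms @ 6/7 + 130.529ms (3/7)
4. 391.588ms @ 9/7 + 130.529ms (3/7)
5. 522.117ms @ 12/7 + 130.529ms (3/7)
6. 652.647ms @ 15/7 + 130.529ms (3/7)
7. 783.176ms @ 18/7 + 587.382ms (27/14)
8. 1370.558ms @ 9/2 + 456.853ms (3/2)

note 8 onset = 9/2b = 1370.558ms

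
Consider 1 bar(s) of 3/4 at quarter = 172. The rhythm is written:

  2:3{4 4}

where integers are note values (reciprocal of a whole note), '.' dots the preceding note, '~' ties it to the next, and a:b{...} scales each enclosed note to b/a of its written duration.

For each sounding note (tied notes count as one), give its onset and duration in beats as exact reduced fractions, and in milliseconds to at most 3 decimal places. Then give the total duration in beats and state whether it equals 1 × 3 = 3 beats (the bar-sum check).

1) 0.0ms=0b +523.256ms=3/2b
2) 523.256ms=3/2b +523.256ms=3/2b
Σ=3b of 3 (172bpm 3/4) — PASS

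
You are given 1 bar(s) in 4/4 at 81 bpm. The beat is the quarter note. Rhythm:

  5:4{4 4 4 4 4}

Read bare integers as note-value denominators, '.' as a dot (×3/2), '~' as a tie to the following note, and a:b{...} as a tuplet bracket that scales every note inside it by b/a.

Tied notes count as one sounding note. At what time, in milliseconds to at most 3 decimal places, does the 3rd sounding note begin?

1. 0.0ms @ 0 + 592.593ms (4/5)
2. 592.593ms @ 4/5 + 592.593ms (4/5)
3. 1185.185ms @ 8/5 + 592.593ms (4/5)
4. 1777.778ms @ 12/5 + 592.593ms (4/5)
5. 2370.37ms @ 16/5 + 592.593ms (4/5)

note 3 onset = 8/5b = 1185.185ms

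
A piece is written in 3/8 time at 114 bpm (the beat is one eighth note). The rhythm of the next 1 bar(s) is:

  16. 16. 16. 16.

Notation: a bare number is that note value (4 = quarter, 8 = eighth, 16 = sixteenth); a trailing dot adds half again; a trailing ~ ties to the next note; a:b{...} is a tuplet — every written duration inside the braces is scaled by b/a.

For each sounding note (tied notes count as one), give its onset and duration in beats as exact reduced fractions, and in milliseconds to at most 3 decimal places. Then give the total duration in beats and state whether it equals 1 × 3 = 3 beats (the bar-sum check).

1) 0.0ms=0b +394.737ms=3/4b
2) 394.737ms=3/4b +394.737ms=3/4b
3) 789.474ms=3/2b +394.737ms=3/4b
4) 1184.211ms=9/4b +394.737ms=3/4b
Σ=3b of 3 (114bpm 3/8) — PASS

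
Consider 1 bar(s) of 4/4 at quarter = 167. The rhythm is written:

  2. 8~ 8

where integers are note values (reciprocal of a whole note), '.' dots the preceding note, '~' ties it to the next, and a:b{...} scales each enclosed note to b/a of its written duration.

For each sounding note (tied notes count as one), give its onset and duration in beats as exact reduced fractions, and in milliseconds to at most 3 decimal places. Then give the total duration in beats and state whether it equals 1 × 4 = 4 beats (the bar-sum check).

1) 0.0ms=0b +1077.844ms=3b
2) 1077.844ms=3b +359.281ms=1b
Σ=4b of 4 (167bpm 4/4) — PASS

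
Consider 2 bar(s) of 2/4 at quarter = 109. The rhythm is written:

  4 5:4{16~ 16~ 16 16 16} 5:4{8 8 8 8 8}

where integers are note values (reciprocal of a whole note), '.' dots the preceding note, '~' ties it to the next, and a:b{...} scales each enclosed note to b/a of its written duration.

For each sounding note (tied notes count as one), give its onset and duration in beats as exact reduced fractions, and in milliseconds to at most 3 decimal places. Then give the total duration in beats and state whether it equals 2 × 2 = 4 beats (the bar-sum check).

1) 0.0ms=0b +550.459ms=1b
2) 550.459ms=1b +330.275ms=3/5b
3) 880.734ms=8/5b +110.092ms=1/5b
4) 990.826ms=9/5b +110.092ms=1/5b
5) 1100.917ms=2b +220.183ms=2/5b
6) 1321.101ms=12/5b +220.183ms=2/5b
7) 1541.284ms=14/5b +220.183ms=2/5b
8) 1761.468ms=16/5b +220.183ms=2/5b
9) 1981.651ms=18/5b +220.183ms=2/5b
Σ=4b of 4 (109bpm 2/4) — PASS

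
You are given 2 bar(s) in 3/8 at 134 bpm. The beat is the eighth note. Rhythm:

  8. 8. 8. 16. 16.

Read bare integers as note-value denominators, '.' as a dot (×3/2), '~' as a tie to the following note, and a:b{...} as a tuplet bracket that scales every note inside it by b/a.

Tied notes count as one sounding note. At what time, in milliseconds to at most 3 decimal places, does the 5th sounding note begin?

1. 0.0ms @ 0 + 671.642ms (3/2)
2. 671.642ms @ 3/2 + 671.642ms (3/2)
3. 1343.284ms @ 3 + 671.642ms (3/2)
4. 2014.925ms @ 9/2 + 335.821ms (3/4)
5. 2350.746ms @ 21/4 + 335.821ms (3/4)

note 5 onset = 21/4b = 2350.746ms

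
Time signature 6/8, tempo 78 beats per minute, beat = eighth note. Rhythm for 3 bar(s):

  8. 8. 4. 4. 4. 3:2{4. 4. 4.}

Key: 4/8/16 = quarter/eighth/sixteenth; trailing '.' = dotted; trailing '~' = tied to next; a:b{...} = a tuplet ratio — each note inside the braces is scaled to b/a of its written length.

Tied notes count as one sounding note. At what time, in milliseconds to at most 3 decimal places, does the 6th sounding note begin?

note 6 onset = 12b = 9230.769ms

1. 0.0ms @ 0 + 1153.846ms (3/2)
2. 1153.846ms @ 3/2 + 1153.846ms (3/2)
3. 2307.692ms @ 3 + 2307.692ms (3)
4. 4615.385ms @ 6 + 2307.692ms (3)
5. 6923.077ms @ 9 + 2307.692ms (3)
6. 9230.769ms @ 12 + 1538.462ms (2)
7. 10769.231ms @ 14 + 1538.462ms (2)
8. 12307.692ms @ 16 + 1538.462ms (2)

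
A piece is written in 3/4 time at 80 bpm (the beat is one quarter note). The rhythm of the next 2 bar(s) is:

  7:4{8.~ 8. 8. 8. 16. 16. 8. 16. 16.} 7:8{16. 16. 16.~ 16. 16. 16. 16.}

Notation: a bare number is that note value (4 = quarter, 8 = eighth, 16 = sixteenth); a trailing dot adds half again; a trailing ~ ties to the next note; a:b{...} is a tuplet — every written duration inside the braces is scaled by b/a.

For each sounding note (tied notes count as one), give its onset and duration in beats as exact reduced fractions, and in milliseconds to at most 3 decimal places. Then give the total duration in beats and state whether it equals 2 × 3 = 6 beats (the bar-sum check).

1) 0.0ms=0b +642.857ms=6/7b
2) 642.857ms=6/7b +321.429ms=3/7b
3) 964.286ms=9/7b +321.429ms=3/7b
4) 1285.714ms=12/7b +160.714ms=3/14b
5) 1446.429ms=27/14b +160.714ms=3/14b
6) 1607.143ms=15/7b +321.429ms=3/7b
7) 1928.571ms=18/7b +160.714ms=3/14b
8) 2089.286ms=39/14b +160.714ms=3/14b
9) 2250.0ms=3b +321.429ms=3/7b
10) 2571.429ms=24/7b +321.429ms=3/7b
11) 2892.857ms=27/7b +642.857ms=6/7b
12) 3535.714ms=33/7b +321.429ms=3/7b
13) 3857.143ms=36/7b +321.429ms=3/7b
14) 4178.571ms=39/7b +321.429ms=3/7b
Σ=6b of 6 (80bpm 3/4) — PASS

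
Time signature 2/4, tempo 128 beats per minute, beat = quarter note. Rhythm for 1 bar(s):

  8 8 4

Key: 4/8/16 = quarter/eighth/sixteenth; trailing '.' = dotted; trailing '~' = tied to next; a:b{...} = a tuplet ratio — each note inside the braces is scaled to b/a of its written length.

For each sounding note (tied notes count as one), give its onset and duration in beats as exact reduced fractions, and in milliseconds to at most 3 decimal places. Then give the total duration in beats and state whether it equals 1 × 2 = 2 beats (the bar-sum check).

1) 0.0ms=0b +234.375ms=1/2b
2) 234.375ms=1/2b +234.375ms=1/2b
3) 468.75ms=1b +468.75ms=1b
Σ=2b of 2 (128bpm 2/4) — PASS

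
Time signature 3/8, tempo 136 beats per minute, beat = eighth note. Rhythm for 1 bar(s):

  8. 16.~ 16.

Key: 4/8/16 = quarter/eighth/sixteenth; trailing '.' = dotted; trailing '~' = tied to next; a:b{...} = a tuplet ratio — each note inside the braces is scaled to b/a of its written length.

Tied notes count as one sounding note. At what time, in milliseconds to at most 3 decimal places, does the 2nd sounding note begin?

note 2 onset = 3/2b = 661.765ms

1. 0.0ms @ 0 + 661.765ms (3/2)
2. 661.765ms @ 3/2 + 661.765ms (3/2)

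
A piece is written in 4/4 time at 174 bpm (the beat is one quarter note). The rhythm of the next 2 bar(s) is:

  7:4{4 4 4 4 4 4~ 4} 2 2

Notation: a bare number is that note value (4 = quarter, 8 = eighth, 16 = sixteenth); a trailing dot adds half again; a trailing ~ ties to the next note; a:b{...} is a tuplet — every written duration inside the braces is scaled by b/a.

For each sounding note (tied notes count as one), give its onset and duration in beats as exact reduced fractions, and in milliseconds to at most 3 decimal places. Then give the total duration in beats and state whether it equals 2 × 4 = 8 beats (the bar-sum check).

1) 0.0ms=0b +197.044ms=4/7b
2) 197.044ms=4/7b +197.044ms=4/7b
3) 394.089ms=8/7b +197.044ms=4/7b
4) 591.133ms=12/7b +197.044ms=4/7b
5) 788.177ms=16/7b +197.044ms=4/7b
6) 985.222ms=20/7b +394.089ms=8/7b
7) 1379.31ms=4b +689.655ms=2b
8) 2068.966ms=6b +689.655ms=2b
Σ=8b of 8 (174bpm 4/4) — PASS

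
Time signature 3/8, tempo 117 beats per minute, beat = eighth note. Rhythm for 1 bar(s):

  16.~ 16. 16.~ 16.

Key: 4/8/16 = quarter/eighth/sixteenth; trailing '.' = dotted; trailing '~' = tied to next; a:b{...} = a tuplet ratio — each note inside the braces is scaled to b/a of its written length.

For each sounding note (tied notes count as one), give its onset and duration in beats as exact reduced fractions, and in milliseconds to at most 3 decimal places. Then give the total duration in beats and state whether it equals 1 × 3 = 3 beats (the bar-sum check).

1) 0.0ms=0b +769.231ms=3/2b
2) 769.231ms=3/2b +769.231ms=3/2b
Σ=3b of 3 (117bpm 3/8) — PASS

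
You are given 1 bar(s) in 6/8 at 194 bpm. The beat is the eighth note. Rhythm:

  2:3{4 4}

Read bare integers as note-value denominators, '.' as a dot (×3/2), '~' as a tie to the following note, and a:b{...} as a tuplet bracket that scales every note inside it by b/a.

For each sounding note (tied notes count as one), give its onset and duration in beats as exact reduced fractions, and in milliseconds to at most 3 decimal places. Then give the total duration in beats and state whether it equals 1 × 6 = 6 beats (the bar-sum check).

1) 0.0ms=0b +927.835ms=3b
2) 927.835ms=3b +927.835ms=3b
Σ=6b of 6 (194bpm 6/8) — PASS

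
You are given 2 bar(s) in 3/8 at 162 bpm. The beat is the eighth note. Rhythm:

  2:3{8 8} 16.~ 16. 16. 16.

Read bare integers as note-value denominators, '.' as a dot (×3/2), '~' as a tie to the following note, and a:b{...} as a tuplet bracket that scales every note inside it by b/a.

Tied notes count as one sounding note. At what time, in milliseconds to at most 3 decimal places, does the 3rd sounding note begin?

1. 0.0ms @ 0 + 555.556ms (3/2)
2. 555.556ms @ 3/2 + 555.556ms (3/2)
3. 1111.111ms @ 3 + 555.556ms (3/2)
4. 1666.667ms @ 9/2 + 277.778ms (3/4)
5. 1944.444ms @ 21/4 + 277.778ms (3/4)

note 3 onset = 3b = 1111.111ms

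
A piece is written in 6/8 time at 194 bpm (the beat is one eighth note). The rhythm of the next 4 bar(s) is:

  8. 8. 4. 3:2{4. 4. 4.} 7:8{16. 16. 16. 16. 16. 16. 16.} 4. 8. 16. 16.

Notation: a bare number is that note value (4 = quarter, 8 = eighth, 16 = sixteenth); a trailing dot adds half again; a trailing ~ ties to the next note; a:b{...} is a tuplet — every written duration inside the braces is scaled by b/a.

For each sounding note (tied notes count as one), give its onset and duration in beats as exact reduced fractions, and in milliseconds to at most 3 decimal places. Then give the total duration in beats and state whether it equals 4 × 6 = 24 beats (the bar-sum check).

1) 0.0ms=0b +463.918ms=3/2b
2) 463.918ms=3/2b +463.918ms=3/2b
3) 927.835ms=3b +927.835ms=3b
4) 1855.67ms=6b +618.557ms=2b
5) 2474.227ms=8b +618.557ms=2b
6) 3092.784ms=10b +618.557ms=2b
7) 3711.34ms=12b +265.096ms=6/7b
8) 3976.436ms=90/7b +265.096ms=6/7b
9) 4241.532ms=96/7b +265.096ms=6/7b
10) 4506.627ms=102/7b +265.096ms=6/7b
11) 4771.723ms=108/7b +265.096ms=6/7b
12) 5036.819ms=114/7b +265.096ms=6/7b
13) 5301.915ms=120/7b +265.096ms=6/7b
14) 5567.01ms=18b +927.835ms=3b
15) 6494.845ms=21b +463.918ms=3/2b
16) 6958.763ms=45/2b +231.959ms=3/4b
17) 7190.722ms=93/4b +231.959ms=3/4b
Σ=24b of 24 (194bpm 6/8) — PASS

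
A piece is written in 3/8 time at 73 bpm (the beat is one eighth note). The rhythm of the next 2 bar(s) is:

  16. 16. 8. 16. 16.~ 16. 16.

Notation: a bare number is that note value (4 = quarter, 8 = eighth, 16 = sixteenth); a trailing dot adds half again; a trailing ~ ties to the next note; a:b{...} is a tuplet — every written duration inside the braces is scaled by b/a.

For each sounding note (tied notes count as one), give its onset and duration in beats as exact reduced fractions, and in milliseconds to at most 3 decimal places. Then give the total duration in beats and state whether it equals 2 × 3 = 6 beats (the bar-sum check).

1) 0.0ms=0b +616.438ms=3/4b
2) 616.438ms=3/4b +616.438ms=3/4b
3) 1232.877ms=3/2b +1232.877ms=3/2b
4) 2465.753ms=3b +616.438ms=3/4b
5) 3082.192ms=15/4b +1232.877ms=3/2b
6) 4315.068ms=21/4b +616.438ms=3/4b
Σ=6b of 6 (73bpm 3/8) — PASS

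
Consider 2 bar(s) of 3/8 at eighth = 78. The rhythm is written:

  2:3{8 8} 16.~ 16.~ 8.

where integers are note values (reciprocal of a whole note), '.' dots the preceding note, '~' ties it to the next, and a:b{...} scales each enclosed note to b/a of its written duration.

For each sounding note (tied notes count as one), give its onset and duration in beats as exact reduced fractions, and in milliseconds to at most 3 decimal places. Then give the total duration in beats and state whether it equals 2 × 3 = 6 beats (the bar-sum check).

1) 0.0ms=0b +1153.846ms=3/2b
2) 1153.846ms=3/2b +1153.846ms=3/2b
3) 2307.692ms=3b +2307.692ms=3b
Σ=6b of 6 (78bpm 3/8) — PASS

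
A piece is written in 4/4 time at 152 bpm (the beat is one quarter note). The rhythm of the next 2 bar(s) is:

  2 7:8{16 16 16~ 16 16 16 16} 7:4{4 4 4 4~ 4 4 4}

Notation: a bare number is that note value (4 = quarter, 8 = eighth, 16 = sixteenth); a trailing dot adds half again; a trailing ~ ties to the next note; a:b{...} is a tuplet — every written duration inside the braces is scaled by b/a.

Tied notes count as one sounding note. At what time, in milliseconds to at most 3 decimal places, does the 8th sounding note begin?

1. 0.0ms @ 0 + 789.474ms (2)
2. 789.474ms @ 2 + 112.782ms (2/7)
3. 902.256ms @ 16/7 + 112.782ms (2/7)
4. 1015.038ms @ 18/7 + 225.564ms (4/7)
5. 1240.602ms @ 22/7 + 112.782ms (2/7)
6. 1353.383ms @ 24/7 + 112.782ms (2/7)
7. 1466.165ms @ 26/7 + 112.782ms (2/7)
8. 1578.947ms @ 4 + 225.564ms (4/7)
9. 1804.511ms @ 32/7 + 225.564ms (4/7)
10. 2030.075ms @ 36/7 + 225.564ms (4/7)
11. 2255.639ms @ 40/7 + 451.128ms (8/7)
12. 2706.767ms @ 48/7 + 225.564ms (4/7)
13. 2932.331ms @ 52/7 + 225.564ms (4/7)

note 8 onset = 4b = 1578.947ms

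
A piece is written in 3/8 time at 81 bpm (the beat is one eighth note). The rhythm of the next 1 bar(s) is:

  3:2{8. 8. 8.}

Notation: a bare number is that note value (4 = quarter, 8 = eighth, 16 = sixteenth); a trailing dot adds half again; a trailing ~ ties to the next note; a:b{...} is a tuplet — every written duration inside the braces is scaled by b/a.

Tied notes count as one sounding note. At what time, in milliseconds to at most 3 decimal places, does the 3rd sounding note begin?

note 3 onset = 2b = 1481.481ms

1. 0.0ms @ 0 + 740.741ms (1)
2. 740.741ms @ 1 + 740.741ms (1)
3. 1481.481ms @ 2 + 740.741ms (1)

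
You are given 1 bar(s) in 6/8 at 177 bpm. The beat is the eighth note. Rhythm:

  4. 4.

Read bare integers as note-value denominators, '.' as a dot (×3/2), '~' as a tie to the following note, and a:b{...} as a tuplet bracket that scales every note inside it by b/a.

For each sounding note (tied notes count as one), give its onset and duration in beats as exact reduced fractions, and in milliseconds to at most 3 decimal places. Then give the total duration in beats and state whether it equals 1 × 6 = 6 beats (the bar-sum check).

1) 0.0ms=0b +1016.949ms=3b
2) 1016.949ms=3b +1016.949ms=3b
Σ=6b of 6 (177bpm 6/8) — PASS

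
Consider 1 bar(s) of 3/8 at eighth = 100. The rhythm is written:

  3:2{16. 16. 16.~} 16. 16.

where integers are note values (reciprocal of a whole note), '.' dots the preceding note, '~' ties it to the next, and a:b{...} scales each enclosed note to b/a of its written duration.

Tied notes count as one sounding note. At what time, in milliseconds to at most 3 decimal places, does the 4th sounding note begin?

note 4 onset = 9/4b = 1350.0ms

1. 0.0ms @ 0 + 300.0ms (1/2)
2. 300.0ms @ 1/2 + 300.0ms (1/2)
3. 600.0ms @ 1 + 750.0ms (5/4)
4. 1350.0ms @ 9/4 + 450.0ms (3/4)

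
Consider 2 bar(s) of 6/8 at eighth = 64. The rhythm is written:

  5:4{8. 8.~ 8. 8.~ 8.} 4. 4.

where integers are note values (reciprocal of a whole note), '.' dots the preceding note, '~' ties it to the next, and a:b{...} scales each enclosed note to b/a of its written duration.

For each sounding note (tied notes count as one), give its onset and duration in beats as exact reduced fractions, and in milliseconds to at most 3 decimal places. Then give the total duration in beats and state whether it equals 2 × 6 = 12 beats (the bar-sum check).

1) 0.0ms=0b +1125.0ms=6/5b
2) 1125.0ms=6/5b +2250.0ms=12/5b
3) 3375.0ms=18/5b +2250.0ms=12/5b
4) 5625.0ms=6b +2812.5ms=3b
5) 8437.5ms=9b +2812.5ms=3b
Σ=12b of 12 (64bpm 6/8) — PASS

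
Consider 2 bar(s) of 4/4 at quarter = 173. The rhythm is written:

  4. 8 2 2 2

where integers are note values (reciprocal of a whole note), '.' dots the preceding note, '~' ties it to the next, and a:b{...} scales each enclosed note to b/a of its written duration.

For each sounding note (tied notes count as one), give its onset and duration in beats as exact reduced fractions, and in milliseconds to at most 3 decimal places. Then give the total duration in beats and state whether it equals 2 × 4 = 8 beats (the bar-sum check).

1) 0.0ms=0b +520.231ms=3/2b
2) 520.231ms=3/2b +173.41ms=1/2b
3) 693.642ms=2b +693.642ms=2b
4) 1387.283ms=4b +693.642ms=2b
5) 2080.925ms=6b +693.642ms=2b
Σ=8b of 8 (173bpm 4/4) — PASS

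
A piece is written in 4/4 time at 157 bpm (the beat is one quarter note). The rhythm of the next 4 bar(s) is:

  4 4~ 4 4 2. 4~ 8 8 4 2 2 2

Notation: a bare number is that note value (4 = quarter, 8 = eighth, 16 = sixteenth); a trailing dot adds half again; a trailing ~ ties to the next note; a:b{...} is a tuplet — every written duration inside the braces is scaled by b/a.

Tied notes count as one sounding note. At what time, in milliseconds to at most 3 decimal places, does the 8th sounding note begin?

note 8 onset = 10b = 3821.656ms

1. 0.0ms @ 0 + 382.166ms (1)
2. 382.166ms @ 1 + 764.331ms (2)
3. 1146.497ms @ 3 + 382.166ms (1)
4. 1528.662ms @ 4 + 1146.497ms (3)
5. 2675.159ms @ 7 + 573.248ms (3/2)
6. 3248.408ms @ 17/2 + 191.083ms (1/2)
7. 3439.49ms @ 9 + 382.166ms (1)
8. 3821.656ms @ 10 + 764.331ms (2)
9. 4585.987ms @ 12 + 764.331ms (2)
10. 5350.318ms @ 14 + 764.331ms (2)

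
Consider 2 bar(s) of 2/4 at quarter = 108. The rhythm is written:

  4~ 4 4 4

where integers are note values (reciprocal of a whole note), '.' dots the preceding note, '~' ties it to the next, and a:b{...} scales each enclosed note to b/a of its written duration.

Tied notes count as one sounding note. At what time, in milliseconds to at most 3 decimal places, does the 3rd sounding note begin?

note 3 onset = 3b = 1666.667ms

1. 0.0ms @ 0 + 1111.111ms (2)
2. 1111.111ms @ 2 + 555.556ms (1)
3. 1666.667ms @ 3 + 555.556ms (1)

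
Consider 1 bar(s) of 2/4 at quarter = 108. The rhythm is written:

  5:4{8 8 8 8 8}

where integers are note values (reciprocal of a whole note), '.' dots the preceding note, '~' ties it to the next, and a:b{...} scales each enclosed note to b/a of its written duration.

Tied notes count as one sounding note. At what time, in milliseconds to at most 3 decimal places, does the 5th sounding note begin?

note 5 onset = 8/5b = 888.889ms

1. 0.0ms @ 0 + 222.222ms (2/5)
2. 222.222ms @ 2/5 + 222.222ms (2/5)
3. 444.444ms @ 4/5 + 222.222ms (2/5)
4. 666.667ms @ 6/5 + 222.222ms (2/5)
5. 888.889ms @ 8/5 + 222.222ms (2/5)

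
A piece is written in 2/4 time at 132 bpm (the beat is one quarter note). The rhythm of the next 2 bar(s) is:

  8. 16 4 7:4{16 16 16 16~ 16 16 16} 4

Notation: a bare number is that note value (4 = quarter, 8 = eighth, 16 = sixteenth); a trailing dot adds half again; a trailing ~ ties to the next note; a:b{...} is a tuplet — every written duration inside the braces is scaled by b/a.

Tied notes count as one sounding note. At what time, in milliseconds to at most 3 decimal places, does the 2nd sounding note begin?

note 2 onset = 3/4b = 340.909ms

1. 0.0ms @ 0 + 340.909ms (3/4)
2. 340.909ms @ 3/4 + 113.636ms (1/4)
3. 454.545ms @ 1 + 454.545ms (1)
4. 909.091ms @ 2 + 64.935ms (1/7)
5. 974.026ms @ 15/7 + 64.935ms (1/7)
6. 1038.961ms @ 16/7 + 64.935ms (1/7)
7. 1103.896ms @ 17/7 + 129.87ms (2/7)
8. 1233.766ms @ 19/7 + 64.935ms (1/7)
9. 1298.701ms @ 20/7 + 64.935ms (1/7)
10. 1363.636ms @ 3 + 454.545ms (1)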